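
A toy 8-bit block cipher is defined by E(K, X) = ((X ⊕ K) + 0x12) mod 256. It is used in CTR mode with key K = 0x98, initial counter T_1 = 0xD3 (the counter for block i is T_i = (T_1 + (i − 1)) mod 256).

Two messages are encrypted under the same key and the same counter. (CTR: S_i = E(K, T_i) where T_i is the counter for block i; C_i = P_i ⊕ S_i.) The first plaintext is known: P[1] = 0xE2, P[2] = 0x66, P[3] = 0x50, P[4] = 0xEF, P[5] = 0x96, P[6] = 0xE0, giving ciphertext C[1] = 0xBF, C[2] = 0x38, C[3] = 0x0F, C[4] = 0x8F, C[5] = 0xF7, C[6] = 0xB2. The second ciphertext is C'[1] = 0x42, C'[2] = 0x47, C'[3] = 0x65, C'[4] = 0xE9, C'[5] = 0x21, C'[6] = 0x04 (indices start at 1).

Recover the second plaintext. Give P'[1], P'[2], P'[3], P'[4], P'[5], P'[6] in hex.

P'[1] = 0x1F, P'[2] = 0x19, P'[3] = 0x3A, P'[4] = 0x89, P'[5] = 0x40, P'[6] = 0x56

In CTR with a reused counter, both messages share the same keystream S_i, so C_i ⊕ C'_i = P_i ⊕ P'_i and thus P'_i = P_i ⊕ C_i ⊕ C'_i.
P'[1]: 0xE2 ⊕ 0xBF ⊕ 0x42 = 0x1F.
P'[2]: 0x66 ⊕ 0x38 ⊕ 0x47 = 0x19.
P'[3]: 0x50 ⊕ 0x0F ⊕ 0x65 = 0x3A.
P'[4]: 0xEF ⊕ 0x8F ⊕ 0xE9 = 0x89.
P'[5]: 0x96 ⊕ 0xF7 ⊕ 0x21 = 0x40.
P'[6]: 0xE0 ⊕ 0xB2 ⊕ 0x04 = 0x56.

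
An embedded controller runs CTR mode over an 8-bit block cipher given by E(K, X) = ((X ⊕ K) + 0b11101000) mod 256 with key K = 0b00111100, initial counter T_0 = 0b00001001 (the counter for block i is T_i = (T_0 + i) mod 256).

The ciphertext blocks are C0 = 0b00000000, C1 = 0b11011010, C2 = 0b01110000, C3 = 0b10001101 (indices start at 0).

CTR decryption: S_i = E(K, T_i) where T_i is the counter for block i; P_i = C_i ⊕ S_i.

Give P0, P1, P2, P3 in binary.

P0 = 0b00011101, P1 = 0b11000100, P2 = 0b01101111, P3 = 0b10010101

P0: T = 0b00001001, S = E(K, T) = 0b00011101; 0b00000000 ⊕ 0b00011101 = 0b00011101.
P1: T = 0b00001010, S = E(K, T) = 0b00011110; 0b11011010 ⊕ 0b00011110 = 0b11000100.
P2: T = 0b00001011, S = E(K, T) = 0b00011111; 0b01110000 ⊕ 0b00011111 = 0b01101111.
P3: T = 0b00001100, S = E(K, T) = 0b00011000; 0b10001101 ⊕ 0b00011000 = 0b10010101.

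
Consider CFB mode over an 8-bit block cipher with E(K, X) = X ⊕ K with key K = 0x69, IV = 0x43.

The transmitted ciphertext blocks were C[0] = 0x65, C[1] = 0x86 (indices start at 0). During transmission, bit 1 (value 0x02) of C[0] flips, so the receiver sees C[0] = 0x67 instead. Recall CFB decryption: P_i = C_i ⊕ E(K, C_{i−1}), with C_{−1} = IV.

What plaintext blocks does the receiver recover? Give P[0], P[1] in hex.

Only C[0] changed, to 0x67. In CFB, a change in C_i flips the same bit in P_i and garbles P_{i+1}. Decrypting the received ciphertext:
P[0]: E(K, 0x43) = 0x2A; 0x67 ⊕ 0x2A = 0x4D.
P[1]: E(K, 0x67) = 0x0E; 0x86 ⊕ 0x0E = 0x88.
Blocks that differ from the original plaintext: P[0], P[1].

P[0] = 0x4D, P[1] = 0x88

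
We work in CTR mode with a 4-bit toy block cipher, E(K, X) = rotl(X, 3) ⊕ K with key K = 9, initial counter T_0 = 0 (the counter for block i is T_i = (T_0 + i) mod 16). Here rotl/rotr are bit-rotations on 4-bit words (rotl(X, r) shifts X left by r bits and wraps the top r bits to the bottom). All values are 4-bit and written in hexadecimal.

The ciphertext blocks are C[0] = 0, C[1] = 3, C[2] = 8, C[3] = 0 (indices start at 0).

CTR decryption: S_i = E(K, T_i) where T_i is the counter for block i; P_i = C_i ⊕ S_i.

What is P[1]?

P[1] = 2

P[1]: T = 1, S = E(K, T) = 1; 3 ⊕ 1 = 2.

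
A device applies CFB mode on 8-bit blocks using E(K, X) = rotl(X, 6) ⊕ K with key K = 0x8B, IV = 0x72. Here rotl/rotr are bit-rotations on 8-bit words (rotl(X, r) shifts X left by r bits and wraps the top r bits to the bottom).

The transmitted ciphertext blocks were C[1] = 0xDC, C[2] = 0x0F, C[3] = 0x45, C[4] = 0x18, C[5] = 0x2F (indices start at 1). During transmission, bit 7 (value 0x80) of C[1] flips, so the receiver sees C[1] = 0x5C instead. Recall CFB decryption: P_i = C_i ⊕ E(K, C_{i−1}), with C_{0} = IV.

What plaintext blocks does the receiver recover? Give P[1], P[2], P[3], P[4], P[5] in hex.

P[1] = 0x4B, P[2] = 0x93, P[3] = 0x0D, P[4] = 0xC2, P[5] = 0xA2

Only C[1] changed, to 0x5C. In CFB, a change in C_i flips the same bit in P_i and garbles P_{i+1}. Decrypting the received ciphertext:
P[1]: E(K, 0x72) = 0x17; 0x5C ⊕ 0x17 = 0x4B.
P[2]: E(K, 0x5C) = 0x9C; 0x0F ⊕ 0x9C = 0x93.
P[3]: E(K, 0x0F) = 0x48; 0x45 ⊕ 0x48 = 0x0D.
P[4]: E(K, 0x45) = 0xDA; 0x18 ⊕ 0xDA = 0xC2.
P[5]: E(K, 0x18) = 0x8D; 0x2F ⊕ 0x8D = 0xA2.
Blocks that differ from the original plaintext: P[1], P[2].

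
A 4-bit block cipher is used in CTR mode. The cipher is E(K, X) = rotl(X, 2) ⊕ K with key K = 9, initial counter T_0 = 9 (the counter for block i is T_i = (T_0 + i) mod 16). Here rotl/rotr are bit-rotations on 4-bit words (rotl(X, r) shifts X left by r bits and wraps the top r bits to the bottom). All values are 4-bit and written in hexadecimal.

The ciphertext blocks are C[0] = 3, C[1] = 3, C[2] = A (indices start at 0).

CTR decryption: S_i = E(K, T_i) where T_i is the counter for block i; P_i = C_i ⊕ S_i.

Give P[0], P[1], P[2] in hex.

P[0]: T = 9, S = E(K, T) = F; 3 ⊕ F = C.
P[1]: T = A, S = E(K, T) = 3; 3 ⊕ 3 = 0.
P[2]: T = B, S = E(K, T) = 7; A ⊕ 7 = D.

P[0] = C, P[1] = 0, P[2] = D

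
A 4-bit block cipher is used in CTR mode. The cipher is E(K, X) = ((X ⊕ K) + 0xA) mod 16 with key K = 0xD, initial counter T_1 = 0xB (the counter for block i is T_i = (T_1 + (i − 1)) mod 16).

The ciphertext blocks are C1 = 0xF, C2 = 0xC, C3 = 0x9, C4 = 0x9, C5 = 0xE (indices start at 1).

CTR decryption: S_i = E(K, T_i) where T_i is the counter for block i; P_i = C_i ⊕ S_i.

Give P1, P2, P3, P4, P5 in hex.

P1 = 0xF, P2 = 0x7, P3 = 0x3, P4 = 0x4, P5 = 0x2

P1: T = 0xB, S = E(K, T) = 0x0; 0xF ⊕ 0x0 = 0xF.
P2: T = 0xC, S = E(K, T) = 0xB; 0xC ⊕ 0xB = 0x7.
P3: T = 0xD, S = E(K, T) = 0xA; 0x9 ⊕ 0xA = 0x3.
P4: T = 0xE, S = E(K, T) = 0xD; 0x9 ⊕ 0xD = 0x4.
P5: T = 0xF, S = E(K, T) = 0xC; 0xE ⊕ 0xC = 0x2.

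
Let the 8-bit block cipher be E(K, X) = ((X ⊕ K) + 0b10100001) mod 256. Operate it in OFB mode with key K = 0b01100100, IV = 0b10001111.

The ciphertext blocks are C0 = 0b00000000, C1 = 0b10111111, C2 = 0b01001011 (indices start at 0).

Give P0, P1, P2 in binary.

P0 = 0b10001100, P1 = 0b00110110, P2 = 0b11000101

OFB decryption: S_i = E(K, S_{i−1}) with S_{−1} = IV; P_i = C_i ⊕ S_i.
P0: S = E(K, 0b10001111) = 0b10001100; 0b00000000 ⊕ 0b10001100 = 0b10001100.
P1: S = E(K, 0b10001100) = 0b10001001; 0b10111111 ⊕ 0b10001001 = 0b00110110.
P2: S = E(K, 0b10001001) = 0b10001110; 0b01001011 ⊕ 0b10001110 = 0b11000101.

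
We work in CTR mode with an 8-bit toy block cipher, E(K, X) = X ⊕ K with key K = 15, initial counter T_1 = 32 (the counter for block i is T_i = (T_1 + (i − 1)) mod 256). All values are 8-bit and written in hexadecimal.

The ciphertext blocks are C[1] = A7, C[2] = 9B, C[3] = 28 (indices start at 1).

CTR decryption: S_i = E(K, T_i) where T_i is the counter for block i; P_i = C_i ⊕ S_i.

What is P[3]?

P[3] = 09

P[3]: T = 34, S = E(K, T) = 21; 28 ⊕ 21 = 09.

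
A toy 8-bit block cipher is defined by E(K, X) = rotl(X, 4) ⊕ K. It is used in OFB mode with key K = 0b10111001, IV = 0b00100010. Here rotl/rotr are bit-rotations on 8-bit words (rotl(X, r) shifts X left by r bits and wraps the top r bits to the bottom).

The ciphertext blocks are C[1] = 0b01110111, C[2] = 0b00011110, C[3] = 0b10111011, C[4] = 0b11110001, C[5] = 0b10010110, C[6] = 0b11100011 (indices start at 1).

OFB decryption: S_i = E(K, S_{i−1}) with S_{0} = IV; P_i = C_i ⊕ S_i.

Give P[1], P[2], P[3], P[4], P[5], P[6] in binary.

P[1]: S = E(K, 0b00100010) = 0b10011011; 0b01110111 ⊕ 0b10011011 = 0b11101100.
P[2]: S = E(K, 0b10011011) = 0b00000000; 0b00011110 ⊕ 0b00000000 = 0b00011110.
P[3]: S = E(K, 0b00000000) = 0b10111001; 0b10111011 ⊕ 0b10111001 = 0b00000010.
P[4]: S = E(K, 0b10111001) = 0b00100010; 0b11110001 ⊕ 0b00100010 = 0b11010011.
P[5]: S = E(K, 0b00100010) = 0b10011011; 0b10010110 ⊕ 0b10011011 = 0b00001101.
P[6]: S = E(K, 0b10011011) = 0b00000000; 0b11100011 ⊕ 0b00000000 = 0b11100011.

P[1] = 0b11101100, P[2] = 0b00011110, P[3] = 0b00000010, P[4] = 0b11010011, P[5] = 0b00001101, P[6] = 0b11100011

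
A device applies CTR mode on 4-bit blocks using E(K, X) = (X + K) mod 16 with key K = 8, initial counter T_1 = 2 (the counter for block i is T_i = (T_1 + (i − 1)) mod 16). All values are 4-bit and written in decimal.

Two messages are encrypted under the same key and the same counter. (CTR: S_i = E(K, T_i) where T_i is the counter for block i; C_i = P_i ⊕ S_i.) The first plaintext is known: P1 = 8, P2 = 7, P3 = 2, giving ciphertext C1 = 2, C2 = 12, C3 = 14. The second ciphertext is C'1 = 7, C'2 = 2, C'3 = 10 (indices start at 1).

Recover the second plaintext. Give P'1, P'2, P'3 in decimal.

In CTR with a reused counter, both messages share the same keystream S_i, so C_i ⊕ C'_i = P_i ⊕ P'_i and thus P'_i = P_i ⊕ C_i ⊕ C'_i.
P'1: 8 ⊕ 2 ⊕ 7 = 13.
P'2: 7 ⊕ 12 ⊕ 2 = 9.
P'3: 2 ⊕ 14 ⊕ 10 = 6.

P'1 = 13, P'2 = 9, P'3 = 6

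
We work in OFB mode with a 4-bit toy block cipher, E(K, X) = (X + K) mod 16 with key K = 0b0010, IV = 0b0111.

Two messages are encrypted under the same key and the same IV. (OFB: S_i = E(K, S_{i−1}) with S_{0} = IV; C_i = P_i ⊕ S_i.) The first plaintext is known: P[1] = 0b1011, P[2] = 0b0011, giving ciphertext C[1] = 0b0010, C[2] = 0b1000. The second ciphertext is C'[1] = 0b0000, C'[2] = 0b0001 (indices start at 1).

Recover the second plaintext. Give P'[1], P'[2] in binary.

In OFB with a reused IV, both messages share the same keystream S_i, so C_i ⊕ C'_i = P_i ⊕ P'_i and thus P'_i = P_i ⊕ C_i ⊕ C'_i.
P'[1]: 0b1011 ⊕ 0b0010 ⊕ 0b0000 = 0b1001.
P'[2]: 0b0011 ⊕ 0b1000 ⊕ 0b0001 = 0b1010.

P'[1] = 0b1001, P'[2] = 0b1010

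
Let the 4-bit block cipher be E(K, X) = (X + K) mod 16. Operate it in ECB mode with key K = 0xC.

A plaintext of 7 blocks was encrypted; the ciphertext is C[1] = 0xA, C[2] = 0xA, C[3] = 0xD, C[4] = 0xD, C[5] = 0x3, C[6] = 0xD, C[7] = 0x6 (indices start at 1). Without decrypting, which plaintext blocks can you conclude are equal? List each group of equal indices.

ECB encrypts each block independently with the same key, so equal ciphertext blocks imply equal plaintext blocks.
C[1] = C[2] = 0xA, so P[1] = P[2].
C[3] = C[4] = C[6] = 0xD, so P[3] = P[4] = P[6].

P[1] = P[2]; P[3] = P[4] = P[6]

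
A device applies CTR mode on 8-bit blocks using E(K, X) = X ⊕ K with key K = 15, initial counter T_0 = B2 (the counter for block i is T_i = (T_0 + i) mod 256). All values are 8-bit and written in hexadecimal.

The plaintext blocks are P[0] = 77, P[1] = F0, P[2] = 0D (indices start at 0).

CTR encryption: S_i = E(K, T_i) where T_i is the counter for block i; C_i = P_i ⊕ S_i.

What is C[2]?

C[0]: T = B2, S = E(K, T) = A7; 77 ⊕ A7 = D0.
C[1]: T = B3, S = E(K, T) = A6; F0 ⊕ A6 = 56.
C[2]: T = B4, S = E(K, T) = A1; 0D ⊕ A1 = AC.

C[2] = AC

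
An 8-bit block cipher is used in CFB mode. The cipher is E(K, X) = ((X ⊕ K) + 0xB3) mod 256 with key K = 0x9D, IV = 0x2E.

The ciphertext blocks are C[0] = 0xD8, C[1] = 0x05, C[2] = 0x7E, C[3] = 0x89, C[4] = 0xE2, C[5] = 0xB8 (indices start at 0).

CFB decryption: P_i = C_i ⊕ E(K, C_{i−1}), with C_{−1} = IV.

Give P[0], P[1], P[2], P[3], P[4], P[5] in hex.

P[0]: E(K, 0x2E) = 0x66; 0xD8 ⊕ 0x66 = 0xBE.
P[1]: E(K, 0xD8) = 0xF8; 0x05 ⊕ 0xF8 = 0xFD.
P[2]: E(K, 0x05) = 0x4B; 0x7E ⊕ 0x4B = 0x35.
P[3]: E(K, 0x7E) = 0x96; 0x89 ⊕ 0x96 = 0x1F.
P[4]: E(K, 0x89) = 0xC7; 0xE2 ⊕ 0xC7 = 0x25.
P[5]: E(K, 0xE2) = 0x32; 0xB8 ⊕ 0x32 = 0x8A.

P[0] = 0xBE, P[1] = 0xFD, P[2] = 0x35, P[3] = 0x1F, P[4] = 0x25, P[5] = 0x8A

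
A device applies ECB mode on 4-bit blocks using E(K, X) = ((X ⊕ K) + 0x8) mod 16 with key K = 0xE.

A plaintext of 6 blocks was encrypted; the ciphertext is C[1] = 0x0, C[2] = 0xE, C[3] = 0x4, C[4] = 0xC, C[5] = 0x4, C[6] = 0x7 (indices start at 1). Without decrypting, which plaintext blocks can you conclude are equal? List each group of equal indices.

ECB encrypts each block independently with the same key, so equal ciphertext blocks imply equal plaintext blocks.
C[3] = C[5] = 0x4, so P[3] = P[5].

P[3] = P[5]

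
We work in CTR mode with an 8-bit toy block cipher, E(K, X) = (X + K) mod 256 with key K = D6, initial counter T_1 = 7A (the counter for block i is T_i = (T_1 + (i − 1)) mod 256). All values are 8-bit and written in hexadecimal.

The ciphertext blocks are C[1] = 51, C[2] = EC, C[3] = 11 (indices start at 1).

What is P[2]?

CTR decryption: S_i = E(K, T_i) where T_i is the counter for block i; P_i = C_i ⊕ S_i.
P[2]: T = 7B, S = E(K, T) = 51; EC ⊕ 51 = BD.

P[2] = BD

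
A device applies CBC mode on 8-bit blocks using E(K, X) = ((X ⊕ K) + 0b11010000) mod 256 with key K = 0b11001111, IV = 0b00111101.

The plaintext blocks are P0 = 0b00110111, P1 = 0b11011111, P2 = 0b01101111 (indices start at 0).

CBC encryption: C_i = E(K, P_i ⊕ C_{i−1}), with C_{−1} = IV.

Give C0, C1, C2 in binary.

C0 = 0b10010101, C1 = 0b01010101, C2 = 0b11000101

C0: P0 ⊕ 0b00111101 = 0b00001010; E(K, 0b00001010) = 0b10010101.
C1: P1 ⊕ 0b10010101 = 0b01001010; E(K, 0b01001010) = 0b01010101.
C2: P2 ⊕ 0b01010101 = 0b00111010; E(K, 0b00111010) = 0b11000101.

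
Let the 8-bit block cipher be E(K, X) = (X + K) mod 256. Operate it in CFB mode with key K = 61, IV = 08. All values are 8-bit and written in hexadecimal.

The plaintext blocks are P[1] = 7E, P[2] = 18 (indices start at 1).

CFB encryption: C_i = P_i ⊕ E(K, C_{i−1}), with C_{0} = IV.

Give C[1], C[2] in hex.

C[1]: E(K, 08) = 69; 7E ⊕ 69 = 17.
C[2]: E(K, 17) = 78; 18 ⊕ 78 = 60.

C[1] = 17, C[2] = 60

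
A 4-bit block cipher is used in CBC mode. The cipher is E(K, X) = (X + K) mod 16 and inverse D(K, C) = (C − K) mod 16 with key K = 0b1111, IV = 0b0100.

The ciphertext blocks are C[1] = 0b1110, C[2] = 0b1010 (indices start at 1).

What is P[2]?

CBC decryption: P_i = D(K, C_i) ⊕ C_{i−1}, with C_{0} = IV.
P[2]: D(K, 0b1010) = 0b1011; 0b1011 ⊕ 0b1110 = 0b0101.

P[2] = 0b0101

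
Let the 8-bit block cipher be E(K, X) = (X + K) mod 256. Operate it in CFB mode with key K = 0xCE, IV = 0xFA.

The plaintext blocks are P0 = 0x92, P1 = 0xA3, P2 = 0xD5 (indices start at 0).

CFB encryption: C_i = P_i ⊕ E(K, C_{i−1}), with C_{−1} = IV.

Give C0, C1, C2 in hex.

C0: E(K, 0xFA) = 0xC8; 0x92 ⊕ 0xC8 = 0x5A.
C1: E(K, 0x5A) = 0x28; 0xA3 ⊕ 0x28 = 0x8B.
C2: E(K, 0x8B) = 0x59; 0xD5 ⊕ 0x59 = 0x8C.

C0 = 0x5A, C1 = 0x8B, C2 = 0x8C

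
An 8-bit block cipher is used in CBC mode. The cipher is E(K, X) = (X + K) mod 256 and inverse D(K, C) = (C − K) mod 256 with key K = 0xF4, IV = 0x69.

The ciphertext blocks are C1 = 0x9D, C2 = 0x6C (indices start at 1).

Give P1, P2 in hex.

CBC decryption: P_i = D(K, C_i) ⊕ C_{i−1}, with C_{0} = IV.
P1: D(K, 0x9D) = 0xA9; 0xA9 ⊕ 0x69 = 0xC0.
P2: D(K, 0x6C) = 0x78; 0x78 ⊕ 0x9D = 0xE5.

P1 = 0xC0, P2 = 0xE5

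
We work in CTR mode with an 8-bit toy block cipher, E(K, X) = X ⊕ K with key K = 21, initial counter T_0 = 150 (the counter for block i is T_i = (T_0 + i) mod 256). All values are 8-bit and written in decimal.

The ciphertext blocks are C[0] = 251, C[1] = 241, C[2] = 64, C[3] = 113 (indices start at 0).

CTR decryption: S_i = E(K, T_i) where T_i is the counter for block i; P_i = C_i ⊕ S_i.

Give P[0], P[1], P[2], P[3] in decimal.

P[0]: T = 150, S = E(K, T) = 131; 251 ⊕ 131 = 120.
P[1]: T = 151, S = E(K, T) = 130; 241 ⊕ 130 = 115.
P[2]: T = 152, S = E(K, T) = 141; 64 ⊕ 141 = 205.
P[3]: T = 153, S = E(K, T) = 140; 113 ⊕ 140 = 253.

P[0] = 120, P[1] = 115, P[2] = 205, P[3] = 253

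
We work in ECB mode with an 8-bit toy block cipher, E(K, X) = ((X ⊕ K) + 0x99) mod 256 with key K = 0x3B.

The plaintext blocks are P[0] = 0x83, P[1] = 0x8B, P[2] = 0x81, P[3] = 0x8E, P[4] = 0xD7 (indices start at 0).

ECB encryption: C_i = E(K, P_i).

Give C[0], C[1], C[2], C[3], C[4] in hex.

C[0]: E(K, 0x83) = 0x51.
C[1]: E(K, 0x8B) = 0x49.
C[2]: E(K, 0x81) = 0x53.
C[3]: E(K, 0x8E) = 0x4E.
C[4]: E(K, 0xD7) = 0x85.

C[0] = 0x51, C[1] = 0x49, C[2] = 0x53, C[3] = 0x4E, C[4] = 0x85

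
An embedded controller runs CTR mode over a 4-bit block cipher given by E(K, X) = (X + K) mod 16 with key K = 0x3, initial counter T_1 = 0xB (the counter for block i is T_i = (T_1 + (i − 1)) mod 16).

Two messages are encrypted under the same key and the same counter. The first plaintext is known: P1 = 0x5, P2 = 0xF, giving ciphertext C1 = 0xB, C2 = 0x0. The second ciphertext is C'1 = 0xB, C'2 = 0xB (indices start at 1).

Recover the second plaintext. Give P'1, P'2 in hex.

In CTR with a reused counter, both messages share the same keystream S_i, so C_i ⊕ C'_i = P_i ⊕ P'_i and thus P'_i = P_i ⊕ C_i ⊕ C'_i.
P'1: 0x5 ⊕ 0xB ⊕ 0xB = 0x5.
P'2: 0xF ⊕ 0x0 ⊕ 0xB = 0x4.

P'1 = 0x5, P'2 = 0x4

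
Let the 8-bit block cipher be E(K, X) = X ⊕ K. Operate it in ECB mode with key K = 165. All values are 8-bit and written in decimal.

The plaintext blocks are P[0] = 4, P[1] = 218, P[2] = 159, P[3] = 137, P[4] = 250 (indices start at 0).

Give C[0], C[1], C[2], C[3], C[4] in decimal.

ECB encryption: C_i = E(K, P_i).
C[0]: E(K, 4) = 161.
C[1]: E(K, 218) = 127.
C[2]: E(K, 159) = 58.
C[3]: E(K, 137) = 44.
C[4]: E(K, 250) = 95.

C[0] = 161, C[1] = 127, C[2] = 58, C[3] = 44, C[4] = 95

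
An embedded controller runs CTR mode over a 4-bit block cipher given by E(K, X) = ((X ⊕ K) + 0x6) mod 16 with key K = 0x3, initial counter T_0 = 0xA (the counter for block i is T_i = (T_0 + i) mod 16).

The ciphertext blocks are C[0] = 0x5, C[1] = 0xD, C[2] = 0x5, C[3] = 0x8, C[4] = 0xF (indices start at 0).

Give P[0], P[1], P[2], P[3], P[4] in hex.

CTR decryption: S_i = E(K, T_i) where T_i is the counter for block i; P_i = C_i ⊕ S_i.
P[0]: T = 0xA, S = E(K, T) = 0xF; 0x5 ⊕ 0xF = 0xA.
P[1]: T = 0xB, S = E(K, T) = 0xE; 0xD ⊕ 0xE = 0x3.
P[2]: T = 0xC, S = E(K, T) = 0x5; 0x5 ⊕ 0x5 = 0x0.
P[3]: T = 0xD, S = E(K, T) = 0x4; 0x8 ⊕ 0x4 = 0xC.
P[4]: T = 0xE, S = E(K, T) = 0x3; 0xF ⊕ 0x3 = 0xC.

P[0] = 0xA, P[1] = 0x3, P[2] = 0x0, P[3] = 0xC, P[4] = 0xC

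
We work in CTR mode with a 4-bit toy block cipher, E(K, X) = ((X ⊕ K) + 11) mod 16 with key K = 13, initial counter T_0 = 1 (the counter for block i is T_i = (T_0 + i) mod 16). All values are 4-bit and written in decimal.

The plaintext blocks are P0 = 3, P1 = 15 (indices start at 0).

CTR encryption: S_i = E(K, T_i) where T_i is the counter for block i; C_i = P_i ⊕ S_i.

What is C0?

C0 = 4

C0: T = 1, S = E(K, T) = 7; 3 ⊕ 7 = 4.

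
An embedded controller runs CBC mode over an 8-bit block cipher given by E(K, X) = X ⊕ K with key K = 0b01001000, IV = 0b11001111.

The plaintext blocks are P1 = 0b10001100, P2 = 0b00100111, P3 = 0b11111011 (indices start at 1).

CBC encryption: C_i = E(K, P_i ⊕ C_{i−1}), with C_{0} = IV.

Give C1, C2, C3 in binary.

C1 = 0b00001011, C2 = 0b01100100, C3 = 0b11010111

C1: P1 ⊕ 0b11001111 = 0b01000011; E(K, 0b01000011) = 0b00001011.
C2: P2 ⊕ 0b00001011 = 0b00101100; E(K, 0b00101100) = 0b01100100.
C3: P3 ⊕ 0b01100100 = 0b10011111; E(K, 0b10011111) = 0b11010111.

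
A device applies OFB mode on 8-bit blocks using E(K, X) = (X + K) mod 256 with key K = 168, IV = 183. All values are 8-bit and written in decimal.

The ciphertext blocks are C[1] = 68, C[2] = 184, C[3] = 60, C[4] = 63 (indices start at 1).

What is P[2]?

P[2] = 191

OFB decryption: S_i = E(K, S_{i−1}) with S_{0} = IV; P_i = C_i ⊕ S_i.
P[1]: S = E(K, 183) = 95; 68 ⊕ 95 = 27.
P[2]: S = E(K, 95) = 7; 184 ⊕ 7 = 191.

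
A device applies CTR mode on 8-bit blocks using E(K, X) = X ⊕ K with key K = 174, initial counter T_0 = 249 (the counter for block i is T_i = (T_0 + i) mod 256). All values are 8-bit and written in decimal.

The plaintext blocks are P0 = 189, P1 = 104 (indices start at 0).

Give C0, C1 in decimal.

C0 = 234, C1 = 60

CTR encryption: S_i = E(K, T_i) where T_i is the counter for block i; C_i = P_i ⊕ S_i.
C0: T = 249, S = E(K, T) = 87; 189 ⊕ 87 = 234.
C1: T = 250, S = E(K, T) = 84; 104 ⊕ 84 = 60.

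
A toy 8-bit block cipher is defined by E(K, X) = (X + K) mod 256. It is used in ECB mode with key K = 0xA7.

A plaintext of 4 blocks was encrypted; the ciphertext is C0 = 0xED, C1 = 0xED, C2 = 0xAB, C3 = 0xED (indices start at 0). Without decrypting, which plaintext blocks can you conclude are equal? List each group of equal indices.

P0 = P1 = P3

ECB encrypts each block independently with the same key, so equal ciphertext blocks imply equal plaintext blocks.
C0 = C1 = C3 = 0xED, so P0 = P1 = P3.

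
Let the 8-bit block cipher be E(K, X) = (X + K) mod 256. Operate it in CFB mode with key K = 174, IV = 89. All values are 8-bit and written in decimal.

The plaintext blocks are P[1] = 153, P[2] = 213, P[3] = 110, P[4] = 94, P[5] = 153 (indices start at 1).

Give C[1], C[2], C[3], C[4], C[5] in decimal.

CFB encryption: C_i = P_i ⊕ E(K, C_{i−1}), with C_{0} = IV.
C[1]: E(K, 89) = 7; 153 ⊕ 7 = 158.
C[2]: E(K, 158) = 76; 213 ⊕ 76 = 153.
C[3]: E(K, 153) = 71; 110 ⊕ 71 = 41.
C[4]: E(K, 41) = 215; 94 ⊕ 215 = 137.
C[5]: E(K, 137) = 55; 153 ⊕ 55 = 174.

C[1] = 158, C[2] = 153, C[3] = 41, C[4] = 137, C[5] = 174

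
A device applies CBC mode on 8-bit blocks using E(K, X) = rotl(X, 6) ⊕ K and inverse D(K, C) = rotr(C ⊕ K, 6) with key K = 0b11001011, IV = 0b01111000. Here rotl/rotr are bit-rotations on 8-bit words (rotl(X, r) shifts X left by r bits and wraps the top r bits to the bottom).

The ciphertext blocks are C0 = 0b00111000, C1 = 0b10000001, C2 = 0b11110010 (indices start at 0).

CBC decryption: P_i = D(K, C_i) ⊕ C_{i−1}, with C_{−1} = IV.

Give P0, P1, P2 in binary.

P0: D(K, 0b00111000) = 0b11001111; 0b11001111 ⊕ 0b01111000 = 0b10110111.
P1: D(K, 0b10000001) = 0b00101001; 0b00101001 ⊕ 0b00111000 = 0b00010001.
P2: D(K, 0b11110010) = 0b11100100; 0b11100100 ⊕ 0b10000001 = 0b01100101.

P0 = 0b10110111, P1 = 0b00010001, P2 = 0b01100101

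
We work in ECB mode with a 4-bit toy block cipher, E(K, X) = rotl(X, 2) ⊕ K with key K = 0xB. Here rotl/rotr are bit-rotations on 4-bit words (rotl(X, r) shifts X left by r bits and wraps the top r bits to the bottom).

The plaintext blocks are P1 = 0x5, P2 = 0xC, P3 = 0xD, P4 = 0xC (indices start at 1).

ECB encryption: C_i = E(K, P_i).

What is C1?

C1 = 0xE

C1: E(K, 0x5) = 0xE.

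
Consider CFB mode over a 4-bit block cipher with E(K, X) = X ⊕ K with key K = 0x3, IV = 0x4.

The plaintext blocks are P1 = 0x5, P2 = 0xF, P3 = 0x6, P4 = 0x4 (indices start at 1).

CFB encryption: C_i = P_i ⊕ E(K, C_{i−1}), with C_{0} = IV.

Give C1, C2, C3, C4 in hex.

C1: E(K, 0x4) = 0x7; 0x5 ⊕ 0x7 = 0x2.
C2: E(K, 0x2) = 0x1; 0xF ⊕ 0x1 = 0xE.
C3: E(K, 0xE) = 0xD; 0x6 ⊕ 0xD = 0xB.
C4: E(K, 0xB) = 0x8; 0x4 ⊕ 0x8 = 0xC.

C1 = 0x2, C2 = 0xE, C3 = 0xB, C4 = 0xC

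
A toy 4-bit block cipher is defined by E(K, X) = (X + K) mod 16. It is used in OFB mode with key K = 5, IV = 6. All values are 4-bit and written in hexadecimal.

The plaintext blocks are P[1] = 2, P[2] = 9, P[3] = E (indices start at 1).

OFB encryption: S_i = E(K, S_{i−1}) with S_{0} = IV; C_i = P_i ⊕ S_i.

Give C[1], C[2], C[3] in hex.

C[1] = 9, C[2] = 9, C[3] = B

C[1]: S = E(K, 6) = B; 2 ⊕ B = 9.
C[2]: S = E(K, B) = 0; 9 ⊕ 0 = 9.
C[3]: S = E(K, 0) = 5; E ⊕ 5 = B.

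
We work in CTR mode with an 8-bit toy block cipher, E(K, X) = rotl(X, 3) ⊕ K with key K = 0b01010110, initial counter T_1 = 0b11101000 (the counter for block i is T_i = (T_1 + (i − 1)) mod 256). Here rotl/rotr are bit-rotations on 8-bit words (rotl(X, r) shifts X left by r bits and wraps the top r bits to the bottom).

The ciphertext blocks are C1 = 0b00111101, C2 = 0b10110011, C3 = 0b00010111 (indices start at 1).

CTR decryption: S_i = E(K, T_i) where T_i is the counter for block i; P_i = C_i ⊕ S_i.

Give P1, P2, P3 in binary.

P1: T = 0b11101000, S = E(K, T) = 0b00010001; 0b00111101 ⊕ 0b00010001 = 0b00101100.
P2: T = 0b11101001, S = E(K, T) = 0b00011001; 0b10110011 ⊕ 0b00011001 = 0b10101010.
P3: T = 0b11101010, S = E(K, T) = 0b00000001; 0b00010111 ⊕ 0b00000001 = 0b00010110.

P1 = 0b00101100, P2 = 0b10101010, P3 = 0b00010110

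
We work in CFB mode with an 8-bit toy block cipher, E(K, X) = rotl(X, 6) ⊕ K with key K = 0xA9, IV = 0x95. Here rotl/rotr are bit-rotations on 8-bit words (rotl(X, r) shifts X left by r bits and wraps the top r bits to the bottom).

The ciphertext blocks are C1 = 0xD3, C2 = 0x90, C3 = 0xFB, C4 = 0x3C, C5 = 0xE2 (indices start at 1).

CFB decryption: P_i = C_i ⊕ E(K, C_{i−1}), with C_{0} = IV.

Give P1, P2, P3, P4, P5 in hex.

P1: E(K, 0x95) = 0xCC; 0xD3 ⊕ 0xCC = 0x1F.
P2: E(K, 0xD3) = 0x5D; 0x90 ⊕ 0x5D = 0xCD.
P3: E(K, 0x90) = 0x8D; 0xFB ⊕ 0x8D = 0x76.
P4: E(K, 0xFB) = 0x57; 0x3C ⊕ 0x57 = 0x6B.
P5: E(K, 0x3C) = 0xA6; 0xE2 ⊕ 0xA6 = 0x44.

P1 = 0x1F, P2 = 0xCD, P3 = 0x76, P4 = 0x6B, P5 = 0x44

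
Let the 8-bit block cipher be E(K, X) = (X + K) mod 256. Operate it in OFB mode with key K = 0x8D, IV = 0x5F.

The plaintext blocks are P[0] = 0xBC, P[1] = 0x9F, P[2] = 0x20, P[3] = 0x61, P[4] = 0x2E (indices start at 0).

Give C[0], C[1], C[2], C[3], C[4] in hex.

C[0] = 0x50, C[1] = 0xE6, C[2] = 0x26, C[3] = 0xF2, C[4] = 0x0E

OFB encryption: S_i = E(K, S_{i−1}) with S_{−1} = IV; C_i = P_i ⊕ S_i.
C[0]: S = E(K, 0x5F) = 0xEC; 0xBC ⊕ 0xEC = 0x50.
C[1]: S = E(K, 0xEC) = 0x79; 0x9F ⊕ 0x79 = 0xE6.
C[2]: S = E(K, 0x79) = 0x06; 0x20 ⊕ 0x06 = 0x26.
C[3]: S = E(K, 0x06) = 0x93; 0x61 ⊕ 0x93 = 0xF2.
C[4]: S = E(K, 0x93) = 0x20; 0x2E ⊕ 0x20 = 0x0E.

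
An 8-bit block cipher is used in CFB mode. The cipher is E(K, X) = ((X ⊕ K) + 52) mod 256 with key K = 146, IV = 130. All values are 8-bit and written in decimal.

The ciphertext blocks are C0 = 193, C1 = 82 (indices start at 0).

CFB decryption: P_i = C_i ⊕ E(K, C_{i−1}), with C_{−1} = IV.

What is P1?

P1: E(K, 193) = 135; 82 ⊕ 135 = 213.

P1 = 213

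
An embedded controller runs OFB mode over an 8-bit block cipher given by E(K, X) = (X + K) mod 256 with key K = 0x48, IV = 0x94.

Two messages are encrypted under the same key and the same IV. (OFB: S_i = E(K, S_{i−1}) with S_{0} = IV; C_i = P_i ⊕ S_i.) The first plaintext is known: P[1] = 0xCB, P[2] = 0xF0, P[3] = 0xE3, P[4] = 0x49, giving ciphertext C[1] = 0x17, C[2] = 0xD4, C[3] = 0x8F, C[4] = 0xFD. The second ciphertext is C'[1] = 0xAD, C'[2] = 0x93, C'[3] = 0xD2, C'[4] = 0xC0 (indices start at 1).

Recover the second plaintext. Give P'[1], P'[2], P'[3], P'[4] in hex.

P'[1] = 0x71, P'[2] = 0xB7, P'[3] = 0xBE, P'[4] = 0x74

In OFB with a reused IV, both messages share the same keystream S_i, so C_i ⊕ C'_i = P_i ⊕ P'_i and thus P'_i = P_i ⊕ C_i ⊕ C'_i.
P'[1]: 0xCB ⊕ 0x17 ⊕ 0xAD = 0x71.
P'[2]: 0xF0 ⊕ 0xD4 ⊕ 0x93 = 0xB7.
P'[3]: 0xE3 ⊕ 0x8F ⊕ 0xD2 = 0xBE.
P'[4]: 0x49 ⊕ 0xFD ⊕ 0xC0 = 0x74.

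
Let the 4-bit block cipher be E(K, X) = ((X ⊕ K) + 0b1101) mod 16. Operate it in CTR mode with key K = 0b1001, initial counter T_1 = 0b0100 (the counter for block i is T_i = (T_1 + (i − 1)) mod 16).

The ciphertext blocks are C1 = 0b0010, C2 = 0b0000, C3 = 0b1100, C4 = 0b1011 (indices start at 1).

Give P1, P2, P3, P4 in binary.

CTR decryption: S_i = E(K, T_i) where T_i is the counter for block i; P_i = C_i ⊕ S_i.
P1: T = 0b0100, S = E(K, T) = 0b1010; 0b0010 ⊕ 0b1010 = 0b1000.
P2: T = 0b0101, S = E(K, T) = 0b1001; 0b0000 ⊕ 0b1001 = 0b1001.
P3: T = 0b0110, S = E(K, T) = 0b1100; 0b1100 ⊕ 0b1100 = 0b0000.
P4: T = 0b0111, S = E(K, T) = 0b1011; 0b1011 ⊕ 0b1011 = 0b0000.

P1 = 0b1000, P2 = 0b1001, P3 = 0b0000, P4 = 0b0000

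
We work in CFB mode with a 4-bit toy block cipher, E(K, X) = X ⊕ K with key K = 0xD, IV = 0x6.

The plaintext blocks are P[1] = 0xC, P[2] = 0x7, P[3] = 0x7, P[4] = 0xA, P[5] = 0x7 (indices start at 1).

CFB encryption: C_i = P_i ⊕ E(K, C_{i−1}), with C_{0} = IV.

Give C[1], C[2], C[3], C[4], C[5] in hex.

C[1] = 0x7, C[2] = 0xD, C[3] = 0x7, C[4] = 0x0, C[5] = 0xA

C[1]: E(K, 0x6) = 0xB; 0xC ⊕ 0xB = 0x7.
C[2]: E(K, 0x7) = 0xA; 0x7 ⊕ 0xA = 0xD.
C[3]: E(K, 0xD) = 0x0; 0x7 ⊕ 0x0 = 0x7.
C[4]: E(K, 0x7) = 0xA; 0xA ⊕ 0xA = 0x0.
C[5]: E(K, 0x0) = 0xD; 0x7 ⊕ 0xD = 0xA.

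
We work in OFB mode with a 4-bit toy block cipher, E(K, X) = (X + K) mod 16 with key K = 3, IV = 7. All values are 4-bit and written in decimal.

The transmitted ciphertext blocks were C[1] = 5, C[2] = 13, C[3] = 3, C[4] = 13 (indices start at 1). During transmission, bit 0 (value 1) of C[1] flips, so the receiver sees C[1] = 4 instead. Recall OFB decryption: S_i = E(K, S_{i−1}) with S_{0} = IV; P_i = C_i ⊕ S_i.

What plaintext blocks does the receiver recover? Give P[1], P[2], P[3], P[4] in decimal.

P[1] = 14, P[2] = 0, P[3] = 3, P[4] = 14

Only C[1] changed, to 4. In OFB, a change in C_i flips the same bit in P_i only; the keystream is unaffected. Decrypting the received ciphertext:
P[1]: S = E(K, 7) = 10; 4 ⊕ 10 = 14.
P[2]: S = E(K, 10) = 13; 13 ⊕ 13 = 0.
P[3]: S = E(K, 13) = 0; 3 ⊕ 0 = 3.
P[4]: S = E(K, 0) = 3; 13 ⊕ 3 = 14.
Blocks that differ from the original plaintext: P[1].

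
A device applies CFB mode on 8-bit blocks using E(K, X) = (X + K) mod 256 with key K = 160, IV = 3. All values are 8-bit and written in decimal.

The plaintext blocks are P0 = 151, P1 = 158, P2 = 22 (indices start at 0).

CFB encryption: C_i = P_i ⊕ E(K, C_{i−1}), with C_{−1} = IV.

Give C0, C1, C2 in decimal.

C0 = 52, C1 = 74, C2 = 252

C0: E(K, 3) = 163; 151 ⊕ 163 = 52.
C1: E(K, 52) = 212; 158 ⊕ 212 = 74.
C2: E(K, 74) = 234; 22 ⊕ 234 = 252.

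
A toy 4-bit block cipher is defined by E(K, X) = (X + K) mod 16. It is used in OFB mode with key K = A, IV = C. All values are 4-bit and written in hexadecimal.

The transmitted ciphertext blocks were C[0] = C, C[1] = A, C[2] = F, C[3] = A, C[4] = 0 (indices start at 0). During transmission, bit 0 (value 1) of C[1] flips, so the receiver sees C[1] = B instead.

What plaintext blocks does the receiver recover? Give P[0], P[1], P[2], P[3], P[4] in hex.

P[0] = A, P[1] = B, P[2] = 5, P[3] = E, P[4] = E

OFB decryption: S_i = E(K, S_{i−1}) with S_{−1} = IV; P_i = C_i ⊕ S_i.
Only C[1] changed, to B. In OFB, a change in C_i flips the same bit in P_i only; the keystream is unaffected. Decrypting the received ciphertext:
P[0]: S = E(K, C) = 6; C ⊕ 6 = A.
P[1]: S = E(K, 6) = 0; B ⊕ 0 = B.
P[2]: S = E(K, 0) = A; F ⊕ A = 5.
P[3]: S = E(K, A) = 4; A ⊕ 4 = E.
P[4]: S = E(K, 4) = E; 0 ⊕ E = E.
Blocks that differ from the original plaintext: P[1].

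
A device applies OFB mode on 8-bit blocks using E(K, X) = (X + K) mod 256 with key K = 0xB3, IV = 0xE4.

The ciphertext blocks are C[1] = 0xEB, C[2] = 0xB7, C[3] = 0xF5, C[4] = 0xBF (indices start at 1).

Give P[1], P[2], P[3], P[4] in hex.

P[1] = 0x7C, P[2] = 0xFD, P[3] = 0x08, P[4] = 0x0F

OFB decryption: S_i = E(K, S_{i−1}) with S_{0} = IV; P_i = C_i ⊕ S_i.
P[1]: S = E(K, 0xE4) = 0x97; 0xEB ⊕ 0x97 = 0x7C.
P[2]: S = E(K, 0x97) = 0x4A; 0xB7 ⊕ 0x4A = 0xFD.
P[3]: S = E(K, 0x4A) = 0xFD; 0xF5 ⊕ 0xFD = 0x08.
P[4]: S = E(K, 0xFD) = 0xB0; 0xBF ⊕ 0xB0 = 0x0F.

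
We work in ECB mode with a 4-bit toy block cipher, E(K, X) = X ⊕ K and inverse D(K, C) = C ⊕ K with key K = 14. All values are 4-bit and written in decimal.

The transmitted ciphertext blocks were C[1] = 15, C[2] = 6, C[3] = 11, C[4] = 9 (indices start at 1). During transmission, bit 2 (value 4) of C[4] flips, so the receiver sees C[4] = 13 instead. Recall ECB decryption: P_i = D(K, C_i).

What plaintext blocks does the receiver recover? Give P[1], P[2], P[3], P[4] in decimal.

P[1] = 1, P[2] = 8, P[3] = 5, P[4] = 3

Only C[4] changed, to 13. In ECB, a change in C_i affects only P_i. Decrypting the received ciphertext:
P[1]: D(K, 15) = 1.
P[2]: D(K, 6) = 8.
P[3]: D(K, 11) = 5.
P[4]: D(K, 13) = 3.
Blocks that differ from the original plaintext: P[4].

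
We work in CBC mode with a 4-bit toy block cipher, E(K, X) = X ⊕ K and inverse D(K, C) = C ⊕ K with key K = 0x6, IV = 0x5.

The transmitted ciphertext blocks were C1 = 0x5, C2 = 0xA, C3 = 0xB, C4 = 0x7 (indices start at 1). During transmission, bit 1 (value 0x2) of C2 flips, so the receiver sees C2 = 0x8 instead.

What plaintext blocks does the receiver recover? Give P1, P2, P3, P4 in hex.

P1 = 0x6, P2 = 0xB, P3 = 0x5, P4 = 0xA

CBC decryption: P_i = D(K, C_i) ⊕ C_{i−1}, with C_{0} = IV.
Only C2 changed, to 0x8. In CBC, a change in C_i garbles P_i and flips the same bit in P_{i+1}. Decrypting the received ciphertext:
P1: D(K, 0x5) = 0x3; 0x3 ⊕ 0x5 = 0x6.
P2: D(K, 0x8) = 0xE; 0xE ⊕ 0x5 = 0xB.
P3: D(K, 0xB) = 0xD; 0xD ⊕ 0x8 = 0x5.
P4: D(K, 0x7) = 0x1; 0x1 ⊕ 0xB = 0xA.
Blocks that differ from the original plaintext: P2, P3.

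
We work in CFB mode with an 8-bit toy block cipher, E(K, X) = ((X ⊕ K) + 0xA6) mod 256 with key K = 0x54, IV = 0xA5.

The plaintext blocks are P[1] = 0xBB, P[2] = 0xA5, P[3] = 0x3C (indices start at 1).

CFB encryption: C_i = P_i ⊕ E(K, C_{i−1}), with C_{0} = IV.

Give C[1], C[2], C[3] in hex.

C[1] = 0x2C, C[2] = 0xBB, C[3] = 0xA9

C[1]: E(K, 0xA5) = 0x97; 0xBB ⊕ 0x97 = 0x2C.
C[2]: E(K, 0x2C) = 0x1E; 0xA5 ⊕ 0x1E = 0xBB.
C[3]: E(K, 0xBB) = 0x95; 0x3C ⊕ 0x95 = 0xA9.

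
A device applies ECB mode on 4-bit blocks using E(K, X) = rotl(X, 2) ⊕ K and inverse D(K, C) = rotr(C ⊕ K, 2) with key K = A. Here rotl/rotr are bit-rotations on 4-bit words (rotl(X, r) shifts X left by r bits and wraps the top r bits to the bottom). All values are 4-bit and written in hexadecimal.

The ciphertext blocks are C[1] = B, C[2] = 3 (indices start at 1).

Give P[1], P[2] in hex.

ECB decryption: P_i = D(K, C_i).
P[1]: D(K, B) = 4.
P[2]: D(K, 3) = 6.

P[1] = 4, P[2] = 6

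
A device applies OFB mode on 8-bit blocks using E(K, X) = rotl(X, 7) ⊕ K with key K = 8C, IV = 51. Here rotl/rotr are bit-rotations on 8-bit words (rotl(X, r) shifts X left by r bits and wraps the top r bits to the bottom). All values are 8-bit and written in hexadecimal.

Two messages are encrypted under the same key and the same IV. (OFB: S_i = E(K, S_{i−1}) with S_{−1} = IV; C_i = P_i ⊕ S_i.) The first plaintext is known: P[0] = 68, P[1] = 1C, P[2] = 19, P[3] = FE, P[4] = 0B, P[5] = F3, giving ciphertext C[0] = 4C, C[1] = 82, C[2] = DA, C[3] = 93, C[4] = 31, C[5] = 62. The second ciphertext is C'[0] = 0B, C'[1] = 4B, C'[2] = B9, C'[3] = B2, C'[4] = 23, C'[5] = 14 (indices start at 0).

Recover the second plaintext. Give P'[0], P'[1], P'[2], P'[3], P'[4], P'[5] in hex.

P'[0] = 2F, P'[1] = D5, P'[2] = 7A, P'[3] = DF, P'[4] = 19, P'[5] = 85

In OFB with a reused IV, both messages share the same keystream S_i, so C_i ⊕ C'_i = P_i ⊕ P'_i and thus P'_i = P_i ⊕ C_i ⊕ C'_i.
P'[0]: 68 ⊕ 4C ⊕ 0B = 2F.
P'[1]: 1C ⊕ 82 ⊕ 4B = D5.
P'[2]: 19 ⊕ DA ⊕ B9 = 7A.
P'[3]: FE ⊕ 93 ⊕ B2 = DF.
P'[4]: 0B ⊕ 31 ⊕ 23 = 19.
P'[5]: F3 ⊕ 62 ⊕ 14 = 85.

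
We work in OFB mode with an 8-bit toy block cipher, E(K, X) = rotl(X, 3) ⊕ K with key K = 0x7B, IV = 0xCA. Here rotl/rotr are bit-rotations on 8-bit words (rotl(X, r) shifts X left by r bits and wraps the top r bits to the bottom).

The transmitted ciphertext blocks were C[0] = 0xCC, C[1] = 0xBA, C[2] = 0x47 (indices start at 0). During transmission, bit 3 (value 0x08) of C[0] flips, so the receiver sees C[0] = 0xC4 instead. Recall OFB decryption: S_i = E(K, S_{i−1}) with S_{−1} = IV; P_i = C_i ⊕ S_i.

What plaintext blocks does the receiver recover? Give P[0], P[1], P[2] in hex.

P[0] = 0xE9, P[1] = 0xA8, P[2] = 0xAC

Only C[0] changed, to 0xC4. In OFB, a change in C_i flips the same bit in P_i only; the keystream is unaffected. Decrypting the received ciphertext:
P[0]: S = E(K, 0xCA) = 0x2D; 0xC4 ⊕ 0x2D = 0xE9.
P[1]: S = E(K, 0x2D) = 0x12; 0xBA ⊕ 0x12 = 0xA8.
P[2]: S = E(K, 0x12) = 0xEB; 0x47 ⊕ 0xEB = 0xAC.
Blocks that differ from the original plaintext: P[0].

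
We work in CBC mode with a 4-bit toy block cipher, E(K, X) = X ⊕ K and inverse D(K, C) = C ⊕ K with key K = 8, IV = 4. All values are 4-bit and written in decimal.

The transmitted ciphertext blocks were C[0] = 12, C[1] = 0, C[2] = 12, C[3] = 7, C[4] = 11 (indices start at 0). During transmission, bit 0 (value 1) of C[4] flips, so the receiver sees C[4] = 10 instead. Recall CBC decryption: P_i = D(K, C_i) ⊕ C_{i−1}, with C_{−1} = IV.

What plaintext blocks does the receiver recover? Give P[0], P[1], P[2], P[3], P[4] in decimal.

P[0] = 0, P[1] = 4, P[2] = 4, P[3] = 3, P[4] = 5

Only C[4] changed, to 10. In CBC, a change in C_i garbles P_i and flips the same bit in P_{i+1}. Decrypting the received ciphertext:
P[0]: D(K, 12) = 4; 4 ⊕ 4 = 0.
P[1]: D(K, 0) = 8; 8 ⊕ 12 = 4.
P[2]: D(K, 12) = 4; 4 ⊕ 0 = 4.
P[3]: D(K, 7) = 15; 15 ⊕ 12 = 3.
P[4]: D(K, 10) = 2; 2 ⊕ 7 = 5.
Blocks that differ from the original plaintext: P[4].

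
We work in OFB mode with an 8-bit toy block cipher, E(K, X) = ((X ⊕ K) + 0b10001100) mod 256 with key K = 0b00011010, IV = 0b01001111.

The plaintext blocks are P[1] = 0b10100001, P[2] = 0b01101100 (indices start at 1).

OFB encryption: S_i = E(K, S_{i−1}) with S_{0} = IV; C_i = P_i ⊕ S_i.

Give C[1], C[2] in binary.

C[1] = 0b01000000, C[2] = 0b11101011

C[1]: S = E(K, 0b01001111) = 0b11100001; 0b10100001 ⊕ 0b11100001 = 0b01000000.
C[2]: S = E(K, 0b11100001) = 0b10000111; 0b01101100 ⊕ 0b10000111 = 0b11101011.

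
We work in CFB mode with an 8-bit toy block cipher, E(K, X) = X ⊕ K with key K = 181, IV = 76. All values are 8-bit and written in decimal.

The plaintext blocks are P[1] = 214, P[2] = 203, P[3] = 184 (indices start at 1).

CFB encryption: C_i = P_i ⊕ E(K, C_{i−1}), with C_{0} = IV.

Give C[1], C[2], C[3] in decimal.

C[1] = 47, C[2] = 81, C[3] = 92

C[1]: E(K, 76) = 249; 214 ⊕ 249 = 47.
C[2]: E(K, 47) = 154; 203 ⊕ 154 = 81.
C[3]: E(K, 81) = 228; 184 ⊕ 228 = 92.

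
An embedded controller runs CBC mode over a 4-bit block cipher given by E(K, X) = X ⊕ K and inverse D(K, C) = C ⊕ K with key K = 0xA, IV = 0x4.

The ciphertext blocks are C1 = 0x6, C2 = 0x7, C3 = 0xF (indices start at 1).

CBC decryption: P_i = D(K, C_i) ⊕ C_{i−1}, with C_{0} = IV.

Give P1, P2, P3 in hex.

P1 = 0x8, P2 = 0xB, P3 = 0x2

P1: D(K, 0x6) = 0xC; 0xC ⊕ 0x4 = 0x8.
P2: D(K, 0x7) = 0xD; 0xD ⊕ 0x6 = 0xB.
P3: D(K, 0xF) = 0x5; 0x5 ⊕ 0x7 = 0x2.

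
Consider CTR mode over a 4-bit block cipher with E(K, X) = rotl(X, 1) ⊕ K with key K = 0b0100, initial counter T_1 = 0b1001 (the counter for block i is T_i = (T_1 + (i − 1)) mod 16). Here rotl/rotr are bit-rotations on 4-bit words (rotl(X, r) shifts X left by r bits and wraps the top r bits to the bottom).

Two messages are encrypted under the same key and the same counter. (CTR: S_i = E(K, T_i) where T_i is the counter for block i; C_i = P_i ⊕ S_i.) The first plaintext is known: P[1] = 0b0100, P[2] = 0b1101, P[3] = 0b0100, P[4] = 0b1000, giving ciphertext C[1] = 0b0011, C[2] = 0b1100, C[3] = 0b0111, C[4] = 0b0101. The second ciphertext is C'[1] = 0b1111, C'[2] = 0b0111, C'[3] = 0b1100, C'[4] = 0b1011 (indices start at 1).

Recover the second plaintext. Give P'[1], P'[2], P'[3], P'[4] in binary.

P'[1] = 0b1000, P'[2] = 0b0110, P'[3] = 0b1111, P'[4] = 0b0110

In CTR with a reused counter, both messages share the same keystream S_i, so C_i ⊕ C'_i = P_i ⊕ P'_i and thus P'_i = P_i ⊕ C_i ⊕ C'_i.
P'[1]: 0b0100 ⊕ 0b0011 ⊕ 0b1111 = 0b1000.
P'[2]: 0b1101 ⊕ 0b1100 ⊕ 0b0111 = 0b0110.
P'[3]: 0b0100 ⊕ 0b0111 ⊕ 0b1100 = 0b1111.
P'[4]: 0b1000 ⊕ 0b0101 ⊕ 0b1011 = 0b0110.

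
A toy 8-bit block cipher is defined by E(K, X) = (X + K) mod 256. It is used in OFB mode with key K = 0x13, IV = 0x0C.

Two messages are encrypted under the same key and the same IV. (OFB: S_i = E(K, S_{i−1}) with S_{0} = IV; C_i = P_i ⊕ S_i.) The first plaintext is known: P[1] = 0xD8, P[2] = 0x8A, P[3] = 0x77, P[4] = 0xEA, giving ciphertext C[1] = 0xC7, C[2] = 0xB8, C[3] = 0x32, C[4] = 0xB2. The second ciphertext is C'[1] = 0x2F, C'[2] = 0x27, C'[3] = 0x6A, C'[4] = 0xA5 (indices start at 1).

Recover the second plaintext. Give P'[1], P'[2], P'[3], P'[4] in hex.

In OFB with a reused IV, both messages share the same keystream S_i, so C_i ⊕ C'_i = P_i ⊕ P'_i and thus P'_i = P_i ⊕ C_i ⊕ C'_i.
P'[1]: 0xD8 ⊕ 0xC7 ⊕ 0x2F = 0x30.
P'[2]: 0x8A ⊕ 0xB8 ⊕ 0x27 = 0x15.
P'[3]: 0x77 ⊕ 0x32 ⊕ 0x6A = 0x2F.
P'[4]: 0xEA ⊕ 0xB2 ⊕ 0xA5 = 0xFD.

P'[1] = 0x30, P'[2] = 0x15, P'[3] = 0x2F, P'[4] = 0xFD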